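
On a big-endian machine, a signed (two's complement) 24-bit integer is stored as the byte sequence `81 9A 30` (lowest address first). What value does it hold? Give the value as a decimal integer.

-8283600

Big-endian stores the most-significant byte at the lowest address.
The bytes are already most-significant first: 0x819A30.
Top bit is set, so as a signed 24-bit value this is 0x819A30 − 2^24 = -8283600.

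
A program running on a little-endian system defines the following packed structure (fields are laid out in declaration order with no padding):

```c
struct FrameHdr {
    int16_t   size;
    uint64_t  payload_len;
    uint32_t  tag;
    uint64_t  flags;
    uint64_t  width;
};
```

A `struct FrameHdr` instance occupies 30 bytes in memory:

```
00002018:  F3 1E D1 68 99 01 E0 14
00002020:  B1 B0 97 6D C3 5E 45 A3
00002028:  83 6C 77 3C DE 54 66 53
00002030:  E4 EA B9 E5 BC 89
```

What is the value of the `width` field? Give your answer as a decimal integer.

9925060265490273126

`width` follows `size` (2 B), `payload_len` (8 B), `tag` (4 B), `flags` (8 B), so it starts at offset 2 + 8 + 4 + 8 = 22 and occupies 8 bytes.
Bytes at offsets 22..29: 66 53 E4 EA B9 E5 BC 89.
In little-endian order the low byte comes first in memory.
Reassemble most-significant byte first: 89 BC E5 B9 EA E4 53 66 → 0x89BCE5B9EAE45366.
0x89BCE5B9EAE45366 = 9925060265490273126.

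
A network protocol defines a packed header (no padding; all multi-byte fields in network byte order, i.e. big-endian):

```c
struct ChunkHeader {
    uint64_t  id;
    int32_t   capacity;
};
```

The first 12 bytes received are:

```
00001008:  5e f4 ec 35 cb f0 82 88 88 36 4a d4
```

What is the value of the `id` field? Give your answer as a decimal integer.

6842353449681584776

`id` is the first field, at byte offset 0, occupying 8 bytes.
Bytes at offsets 0..7: 5E F4 EC 35 CB F0 82 88.
Big-endian stores the most-significant byte at the lowest address.
The bytes are already most-significant first: 0x5EF4EC35CBF08288.
0x5EF4EC35CBF08288 = 6842353449681584776.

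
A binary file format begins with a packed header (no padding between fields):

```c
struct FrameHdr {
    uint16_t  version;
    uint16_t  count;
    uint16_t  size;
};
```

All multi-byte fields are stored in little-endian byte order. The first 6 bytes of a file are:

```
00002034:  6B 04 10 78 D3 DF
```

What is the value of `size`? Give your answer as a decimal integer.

57299

`size` follows `version` (2 B), `count` (2 B), so it starts at offset 2 + 2 = 4 and occupies 2 bytes.
Bytes at offsets 4..5: D3 DF.
Little-endian stores the least-significant byte at the lowest address.
Reassemble most-significant byte first: DF D3 → 0xDFD3.
0xDFD3 = 57299.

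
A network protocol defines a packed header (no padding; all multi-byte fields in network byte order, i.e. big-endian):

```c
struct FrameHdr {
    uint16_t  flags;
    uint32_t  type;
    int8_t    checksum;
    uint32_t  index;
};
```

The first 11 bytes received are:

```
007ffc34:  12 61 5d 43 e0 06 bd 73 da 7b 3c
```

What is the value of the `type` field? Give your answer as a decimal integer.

1564729350

`type` follows `flags` (2 bytes), so it starts at byte offset 2 and occupies 4 bytes.
Bytes at offsets 2..5: 5D 43 E0 06.
In big-endian order the high byte comes first in memory.
The bytes are already most-significant first: 0x5D43E006.
0x5D43E006 = 1564729350.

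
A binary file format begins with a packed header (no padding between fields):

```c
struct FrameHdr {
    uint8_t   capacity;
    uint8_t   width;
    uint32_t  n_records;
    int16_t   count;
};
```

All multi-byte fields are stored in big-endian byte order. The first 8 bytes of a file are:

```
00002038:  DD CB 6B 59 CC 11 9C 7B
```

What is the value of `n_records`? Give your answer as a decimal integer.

`n_records` follows `capacity` (1 B), `width` (1 B), so it starts at offset 1 + 1 = 2 and occupies 4 bytes.
Bytes at offsets 2..5: 6B 59 CC 11.
Big-endian stores the most-significant byte at the lowest address.
The bytes are already most-significant first: 0x6B59CC11.
0x6B59CC11 = 1801047057.

1801047057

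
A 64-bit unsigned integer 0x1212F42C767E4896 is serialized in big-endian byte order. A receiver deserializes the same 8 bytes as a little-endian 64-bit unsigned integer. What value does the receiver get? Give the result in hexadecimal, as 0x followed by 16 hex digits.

0x96487E762CF41212

Stored big-endian, the bytes at ascending addresses are 12 12 F4 2C 76 7E 48 96.
Read back as little-endian, the first byte is least significant, giving 0x96487E762CF41212.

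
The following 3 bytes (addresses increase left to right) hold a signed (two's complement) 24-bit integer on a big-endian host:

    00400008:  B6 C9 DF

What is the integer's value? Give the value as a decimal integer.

Big-endian: lowest address holds the most-significant byte.
The bytes are already most-significant first: 0xB6C9DF.
Top bit is set, so as a signed 24-bit value this is 0xB6C9DF − 2^24 = -4797985.

-4797985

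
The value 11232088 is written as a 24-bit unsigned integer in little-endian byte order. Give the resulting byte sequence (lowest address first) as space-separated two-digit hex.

58 63 AB

11232088 in hexadecimal, padded to 24 bits, is 0xAB6358.
Split into bytes (most-significant first): AB 63 58.
Little-endian stores the least-significant byte at the lowest address.
So at ascending addresses the bytes are 58 63 AB.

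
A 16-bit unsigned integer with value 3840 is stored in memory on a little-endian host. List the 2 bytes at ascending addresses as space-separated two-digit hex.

00 0F

3840 in hexadecimal, padded to 16 bits, is 0x0F00.
Split into bytes (most-significant first): 0F 00.
In little-endian order the low byte comes first in memory.
So at ascending addresses the bytes are 00 0F.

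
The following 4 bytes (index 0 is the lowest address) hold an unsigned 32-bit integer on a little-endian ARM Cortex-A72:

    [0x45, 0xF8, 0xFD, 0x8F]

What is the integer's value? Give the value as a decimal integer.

In little-endian order the low byte comes first in memory.
Reassemble most-significant byte first: 8F FD F8 45 → 0x8FFDF845.
0x8FFDF845 = 2415786053.

2415786053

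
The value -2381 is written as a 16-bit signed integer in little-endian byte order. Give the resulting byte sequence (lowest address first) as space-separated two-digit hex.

Two's complement of -2381 in 16 bits: 2381 = 0x094D; invert → 0xF6B2; add 1 → 0xF6B3.
Split into bytes (most-significant first): F6 B3.
Little-endian: lowest address holds the least-significant byte.
So at ascending addresses the bytes are B3 F6.

B3 F6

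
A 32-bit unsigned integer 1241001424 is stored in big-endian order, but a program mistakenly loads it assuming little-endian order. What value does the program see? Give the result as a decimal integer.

1241001424 in 32-bit hexadecimal is 0x49F82DD0.
Stored big-endian, the bytes at ascending addresses are 49 F8 2D D0.
Read back as little-endian, the first byte is least significant, giving 0xD02DF849.
0xD02DF849 = 3492673609.

3492673609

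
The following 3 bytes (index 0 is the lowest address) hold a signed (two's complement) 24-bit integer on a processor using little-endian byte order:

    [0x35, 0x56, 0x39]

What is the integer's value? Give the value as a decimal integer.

In little-endian order the low byte comes first in memory.
Reassemble most-significant byte first: 39 56 35 → 0x395635.
0x395635 = 3757621.

3757621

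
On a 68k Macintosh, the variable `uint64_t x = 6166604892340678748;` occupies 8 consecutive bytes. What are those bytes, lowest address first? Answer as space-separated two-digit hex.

55 94 2E 7A 3E 26 F0 5C

6166604892340678748 in hexadecimal, padded to 64 bits, is 0x55942E7A3E26F05C.
Split into bytes (most-significant first): 55 94 2E 7A 3E 26 F0 5C.
Big-endian: lowest address holds the most-significant byte.
So the memory order matches the most-significant-first order: 55 94 2E 7A 3E 26 F0 5C.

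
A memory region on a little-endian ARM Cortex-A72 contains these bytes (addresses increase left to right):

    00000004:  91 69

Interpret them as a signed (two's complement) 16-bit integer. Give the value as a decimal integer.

In little-endian order the low byte comes first in memory.
Reassemble most-significant byte first: 69 91 → 0x6991.
0x6991 = 27025.

27025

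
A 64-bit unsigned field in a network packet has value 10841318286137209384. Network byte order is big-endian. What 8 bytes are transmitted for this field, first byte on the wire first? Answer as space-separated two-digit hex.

96 74 19 8A 9E 27 B2 28

10841318286137209384 in hexadecimal, padded to 64 bits, is 0x9674198A9E27B228.
Split into bytes (most-significant first): 96 74 19 8A 9E 27 B2 28.
Big-endian stores the most-significant byte at the lowest address.
So the memory order matches the most-significant-first order: 96 74 19 8A 9E 27 B2 28.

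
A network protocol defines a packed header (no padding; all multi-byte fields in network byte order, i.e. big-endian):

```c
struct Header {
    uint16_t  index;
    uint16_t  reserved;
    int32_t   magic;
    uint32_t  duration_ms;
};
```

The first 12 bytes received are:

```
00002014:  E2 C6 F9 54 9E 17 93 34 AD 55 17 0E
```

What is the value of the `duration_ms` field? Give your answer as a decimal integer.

2908034830

`duration_ms` follows `index` (2 B), `reserved` (2 B), `magic` (4 B), so it starts at offset 2 + 2 + 4 = 8 and occupies 4 bytes.
Bytes at offsets 8..11: AD 55 17 0E.
In big-endian order the high byte comes first in memory.
The bytes are already most-significant first: 0xAD55170E.
0xAD55170E = 2908034830.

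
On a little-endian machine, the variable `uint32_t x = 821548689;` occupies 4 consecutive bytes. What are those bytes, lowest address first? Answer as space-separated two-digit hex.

91 D6 F7 30

821548689 in hexadecimal, padded to 32 bits, is 0x30F7D691.
Split into bytes (most-significant first): 30 F7 D6 91.
Little-endian: lowest address holds the least-significant byte.
So at ascending addresses the bytes are 91 D6 F7 30.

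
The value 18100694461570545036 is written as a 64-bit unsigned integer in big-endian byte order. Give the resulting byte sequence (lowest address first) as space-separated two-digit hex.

18100694461570545036 in hexadecimal, padded to 64 bits, is 0xFB3295B611CAF58C.
Split into bytes (most-significant first): FB 32 95 B6 11 CA F5 8C.
Big-endian: lowest address holds the most-significant byte.
So the memory order matches the most-significant-first order: FB 32 95 B6 11 CA F5 8C.

FB 32 95 B6 11 CA F5 8C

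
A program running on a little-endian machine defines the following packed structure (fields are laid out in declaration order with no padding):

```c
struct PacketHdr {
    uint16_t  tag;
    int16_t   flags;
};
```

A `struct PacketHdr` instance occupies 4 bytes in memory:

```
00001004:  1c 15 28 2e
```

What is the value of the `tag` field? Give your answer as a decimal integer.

5404

`tag` is the first field, at byte offset 0, occupying 2 bytes.
Bytes at offsets 0..1: 1C 15.
Little-endian: lowest address holds the least-significant byte.
Reassemble most-significant byte first: 15 1C → 0x151C.
0x151C = 5404.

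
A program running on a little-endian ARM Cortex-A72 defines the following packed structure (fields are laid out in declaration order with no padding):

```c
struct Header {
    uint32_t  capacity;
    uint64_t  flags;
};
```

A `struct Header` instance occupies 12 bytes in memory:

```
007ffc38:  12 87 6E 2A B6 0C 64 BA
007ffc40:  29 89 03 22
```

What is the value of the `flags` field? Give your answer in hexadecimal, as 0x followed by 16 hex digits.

`flags` follows `capacity` (4 bytes), so it starts at byte offset 4 and occupies 8 bytes.
Bytes at offsets 4..11: B6 0C 64 BA 29 89 03 22.
In little-endian order the low byte comes first in memory.
Reassemble most-significant byte first: 22 03 89 29 BA 64 0C B6 → 0x22038929BA640CB6.

0x22038929BA640CB6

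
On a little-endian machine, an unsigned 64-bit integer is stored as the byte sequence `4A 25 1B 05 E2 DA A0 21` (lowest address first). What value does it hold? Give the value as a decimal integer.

Little-endian: lowest address holds the least-significant byte.
Reassemble most-significant byte first: 21 A0 DA E2 05 1B 25 4A → 0x21A0DAE2051B254A.
0x21A0DAE2051B254A = 2423177263808456010.

2423177263808456010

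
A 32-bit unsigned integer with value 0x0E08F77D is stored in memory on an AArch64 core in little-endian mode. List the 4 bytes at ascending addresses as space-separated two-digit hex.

Split into bytes (most-significant first): 0E 08 F7 7D.
Little-endian stores the least-significant byte at the lowest address.
So at ascending addresses the bytes are 7D F7 08 0E.

7D F7 08 0E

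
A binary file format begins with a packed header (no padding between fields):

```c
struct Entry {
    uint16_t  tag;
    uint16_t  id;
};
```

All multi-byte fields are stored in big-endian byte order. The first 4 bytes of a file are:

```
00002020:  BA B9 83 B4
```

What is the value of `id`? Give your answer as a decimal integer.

`id` follows `tag` (2 bytes), so it starts at byte offset 2 and occupies 2 bytes.
Bytes at offsets 2..3: 83 B4.
Big-endian: lowest address holds the most-significant byte.
The bytes are already most-significant first: 0x83B4.
0x83B4 = 33716.

33716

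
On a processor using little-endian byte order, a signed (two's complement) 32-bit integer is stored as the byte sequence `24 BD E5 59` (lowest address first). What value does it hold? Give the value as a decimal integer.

1508228388

In little-endian order the low byte comes first in memory.
Reassemble most-significant byte first: 59 E5 BD 24 → 0x59E5BD24.
0x59E5BD24 = 1508228388.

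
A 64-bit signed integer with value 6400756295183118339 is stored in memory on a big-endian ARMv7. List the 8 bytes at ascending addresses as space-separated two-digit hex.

58 D4 0D F0 14 3C 30 03

6400756295183118339 in hexadecimal, padded to 64 bits, is 0x58D40DF0143C3003.
Split into bytes (most-significant first): 58 D4 0D F0 14 3C 30 03.
Big-endian stores the most-significant byte at the lowest address.
So the memory order matches the most-significant-first order: 58 D4 0D F0 14 3C 30 03.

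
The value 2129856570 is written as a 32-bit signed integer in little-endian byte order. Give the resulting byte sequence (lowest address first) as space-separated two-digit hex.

2129856570 in hexadecimal, padded to 32 bits, is 0x7EF3083A.
Split into bytes (most-significant first): 7E F3 08 3A.
Little-endian stores the least-significant byte at the lowest address.
So at ascending addresses the bytes are 3A 08 F3 7E.

3A 08 F3 7E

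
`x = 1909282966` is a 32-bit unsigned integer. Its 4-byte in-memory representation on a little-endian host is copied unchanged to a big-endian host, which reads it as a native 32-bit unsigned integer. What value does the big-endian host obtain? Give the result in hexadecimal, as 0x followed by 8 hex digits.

0x9658CD71

1909282966 in 32-bit hexadecimal is 0x71CD5896.
Stored little-endian, the bytes at ascending addresses are 96 58 CD 71.
Read back as big-endian, the last byte is least significant, giving 0x9658CD71.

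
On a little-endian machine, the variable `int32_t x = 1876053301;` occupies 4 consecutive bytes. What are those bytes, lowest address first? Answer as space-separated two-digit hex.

35 4D D2 6F

1876053301 in hexadecimal, padded to 32 bits, is 0x6FD24D35.
Split into bytes (most-significant first): 6F D2 4D 35.
In little-endian order the low byte comes first in memory.
So at ascending addresses the bytes are 35 4D D2 6F.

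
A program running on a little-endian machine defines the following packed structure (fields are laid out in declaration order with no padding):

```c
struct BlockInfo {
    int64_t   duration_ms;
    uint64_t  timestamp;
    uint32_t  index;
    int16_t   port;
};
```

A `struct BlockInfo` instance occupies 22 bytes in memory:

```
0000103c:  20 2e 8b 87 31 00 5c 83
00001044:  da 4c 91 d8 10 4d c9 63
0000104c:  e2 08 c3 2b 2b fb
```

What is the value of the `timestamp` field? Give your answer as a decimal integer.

7190363014821924058

`timestamp` follows `duration_ms` (8 bytes), so it starts at byte offset 8 and occupies 8 bytes.
Bytes at offsets 8..15: DA 4C 91 D8 10 4D C9 63.
In little-endian order the low byte comes first in memory.
Reassemble most-significant byte first: 63 C9 4D 10 D8 91 4C DA → 0x63C94D10D8914CDA.
0x63C94D10D8914CDA = 7190363014821924058.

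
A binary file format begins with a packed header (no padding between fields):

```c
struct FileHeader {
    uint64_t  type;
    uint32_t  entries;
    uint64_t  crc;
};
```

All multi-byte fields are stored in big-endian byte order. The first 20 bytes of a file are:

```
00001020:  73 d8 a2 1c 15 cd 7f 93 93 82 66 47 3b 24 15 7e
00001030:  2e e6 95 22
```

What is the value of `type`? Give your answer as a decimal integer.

`type` is the first field, at byte offset 0, occupying 8 bytes.
Bytes at offsets 0..7: 73 D8 A2 1C 15 CD 7F 93.
Big-endian stores the most-significant byte at the lowest address.
The bytes are already most-significant first: 0x73D8A21C15CD7F93.
0x73D8A21C15CD7F93 = 8347600150839787411.

8347600150839787411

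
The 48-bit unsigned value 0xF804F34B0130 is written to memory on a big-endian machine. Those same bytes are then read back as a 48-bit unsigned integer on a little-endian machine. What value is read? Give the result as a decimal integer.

52782127318264

Stored big-endian, the bytes at ascending addresses are F8 04 F3 4B 01 30.
Read back as little-endian, the first byte is least significant, giving 0x30014BF304F8.
0x30014BF304F8 = 52782127318264.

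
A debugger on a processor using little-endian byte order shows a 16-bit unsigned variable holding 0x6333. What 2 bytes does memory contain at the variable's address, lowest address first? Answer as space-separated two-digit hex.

Split into bytes (most-significant first): 63 33.
Little-endian: lowest address holds the least-significant byte.
So at ascending addresses the bytes are 33 63.

33 63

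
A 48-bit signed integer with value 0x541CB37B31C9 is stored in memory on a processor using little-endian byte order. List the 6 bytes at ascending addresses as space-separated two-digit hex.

Split into bytes (most-significant first): 54 1C B3 7B 31 C9.
Little-endian stores the least-significant byte at the lowest address.
So at ascending addresses the bytes are C9 31 7B B3 1C 54.

C9 31 7B B3 1C 54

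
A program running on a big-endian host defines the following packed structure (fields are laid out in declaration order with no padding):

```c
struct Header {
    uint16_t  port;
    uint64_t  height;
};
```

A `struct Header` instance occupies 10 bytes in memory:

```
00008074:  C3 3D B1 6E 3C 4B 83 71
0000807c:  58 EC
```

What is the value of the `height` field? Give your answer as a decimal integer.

`height` follows `port` (2 bytes), so it starts at byte offset 2 and occupies 8 bytes.
Bytes at offsets 2..9: B1 6E 3C 4B 83 71 58 EC.
Big-endian stores the most-significant byte at the lowest address.
The bytes are already most-significant first: 0xB16E3C4B837158EC.
0xB16E3C4B837158EC = 12785222687176874220.

12785222687176874220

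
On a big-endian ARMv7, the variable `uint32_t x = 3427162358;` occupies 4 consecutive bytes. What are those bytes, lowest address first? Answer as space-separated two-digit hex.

3427162358 in hexadecimal, padded to 32 bits, is 0xCC4658F6.
Split into bytes (most-significant first): CC 46 58 F6.
In big-endian order the high byte comes first in memory.
So the memory order matches the most-significant-first order: CC 46 58 F6.

CC 46 58 F6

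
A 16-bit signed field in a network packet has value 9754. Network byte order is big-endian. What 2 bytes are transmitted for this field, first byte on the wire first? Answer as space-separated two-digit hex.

26 1A

9754 in hexadecimal, padded to 16 bits, is 0x261A.
Split into bytes (most-significant first): 26 1A.
In big-endian order the high byte comes first in memory.
So the memory order matches the most-significant-first order: 26 1A.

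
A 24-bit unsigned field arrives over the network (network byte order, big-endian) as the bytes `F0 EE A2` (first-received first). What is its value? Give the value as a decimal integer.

Big-endian: lowest address holds the most-significant byte.
The bytes are already most-significant first: 0xF0EEA2.
0xF0EEA2 = 15789730.

15789730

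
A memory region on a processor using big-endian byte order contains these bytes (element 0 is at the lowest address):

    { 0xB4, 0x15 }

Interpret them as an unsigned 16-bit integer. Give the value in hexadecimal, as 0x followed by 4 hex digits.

In big-endian order the high byte comes first in memory.
The bytes are already most-significant first: 0xB415.

0xB415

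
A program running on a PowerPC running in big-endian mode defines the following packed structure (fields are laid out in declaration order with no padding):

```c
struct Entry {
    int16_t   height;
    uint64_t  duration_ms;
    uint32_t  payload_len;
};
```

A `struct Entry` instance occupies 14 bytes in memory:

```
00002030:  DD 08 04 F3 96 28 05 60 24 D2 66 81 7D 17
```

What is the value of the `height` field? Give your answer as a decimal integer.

-8952

`height` is the first field, at byte offset 0, occupying 2 bytes.
Bytes at offsets 0..1: DD 08.
In big-endian order the high byte comes first in memory.
The bytes are already most-significant first: 0xDD08.
Top bit is set, so as a signed 16-bit value this is 0xDD08 − 2^16 = -8952.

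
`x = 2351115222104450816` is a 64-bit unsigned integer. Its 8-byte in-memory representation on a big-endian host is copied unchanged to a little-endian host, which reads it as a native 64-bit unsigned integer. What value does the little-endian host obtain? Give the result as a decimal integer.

47160767444066336

2351115222104450816 in 64-bit hexadecimal is 0x20A0D6D6778CA700.
Stored big-endian, the bytes at ascending addresses are 20 A0 D6 D6 77 8C A7 00.
Read back as little-endian, the first byte is least significant, giving 0x00A78C77D6D6A020.
0x00A78C77D6D6A020 = 47160767444066336.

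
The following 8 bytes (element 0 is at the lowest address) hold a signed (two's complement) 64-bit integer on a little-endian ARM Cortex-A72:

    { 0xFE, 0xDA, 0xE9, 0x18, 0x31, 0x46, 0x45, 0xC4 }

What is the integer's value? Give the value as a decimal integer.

Little-endian stores the least-significant byte at the lowest address.
Reassemble most-significant byte first: C4 45 46 31 18 E9 DA FE → 0xC445463118E9DAFE.
Top bit is set, so as a signed 64-bit value this is 0xC445463118E9DAFE − 2^64 = -4303956692197319938.

-4303956692197319938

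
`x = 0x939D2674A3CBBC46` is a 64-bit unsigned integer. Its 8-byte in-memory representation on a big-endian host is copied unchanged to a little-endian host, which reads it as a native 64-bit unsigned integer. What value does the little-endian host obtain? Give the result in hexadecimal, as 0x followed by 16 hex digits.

Stored big-endian, the bytes at ascending addresses are 93 9D 26 74 A3 CB BC 46.
Read back as little-endian, the first byte is least significant, giving 0x46BCCBA374269D93.

0x46BCCBA374269D93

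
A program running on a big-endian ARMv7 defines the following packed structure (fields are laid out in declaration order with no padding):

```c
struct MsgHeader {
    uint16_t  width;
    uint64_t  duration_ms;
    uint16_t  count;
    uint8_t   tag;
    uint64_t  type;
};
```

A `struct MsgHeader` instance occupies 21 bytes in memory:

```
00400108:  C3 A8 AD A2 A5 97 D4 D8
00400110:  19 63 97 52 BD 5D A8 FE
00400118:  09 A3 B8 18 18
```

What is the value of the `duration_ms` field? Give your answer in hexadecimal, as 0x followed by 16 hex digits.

`duration_ms` follows `width` (2 bytes), so it starts at byte offset 2 and occupies 8 bytes.
Bytes at offsets 2..9: AD A2 A5 97 D4 D8 19 63.
Big-endian: lowest address holds the most-significant byte.
The bytes are already most-significant first: 0xADA2A597D4D81963.

0xADA2A597D4D81963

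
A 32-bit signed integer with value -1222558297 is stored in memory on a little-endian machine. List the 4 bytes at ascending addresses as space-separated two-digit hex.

Two's complement of -1222558297 in 32 bits: 1222558297 = 0x48DEC259; invert → 0xB7213DA6; add 1 → 0xB7213DA7.
Split into bytes (most-significant first): B7 21 3D A7.
In little-endian order the low byte comes first in memory.
So at ascending addresses the bytes are A7 3D 21 B7.

A7 3D 21 B7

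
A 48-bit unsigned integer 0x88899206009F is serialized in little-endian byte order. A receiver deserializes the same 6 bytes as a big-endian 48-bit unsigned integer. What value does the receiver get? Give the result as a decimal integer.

Stored little-endian, the bytes at ascending addresses are 9F 00 06 92 89 88.
Read back as big-endian, the last byte is least significant, giving 0x9F0006928988.
0x9F0006928988 = 174822459083144.

174822459083144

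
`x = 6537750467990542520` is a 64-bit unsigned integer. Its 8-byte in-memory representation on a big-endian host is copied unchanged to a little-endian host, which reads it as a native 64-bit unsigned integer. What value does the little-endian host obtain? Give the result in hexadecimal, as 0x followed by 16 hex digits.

6537750467990542520 in 64-bit hexadecimal is 0x5ABAC16982B858B8.
Stored big-endian, the bytes at ascending addresses are 5A BA C1 69 82 B8 58 B8.
Read back as little-endian, the first byte is least significant, giving 0xB858B88269C1BA5A.

0xB858B88269C1BA5A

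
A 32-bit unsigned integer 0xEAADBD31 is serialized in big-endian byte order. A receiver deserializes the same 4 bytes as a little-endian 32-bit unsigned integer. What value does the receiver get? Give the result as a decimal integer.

834514410

Stored big-endian, the bytes at ascending addresses are EA AD BD 31.
Read back as little-endian, the first byte is least significant, giving 0x31BDADEA.
0x31BDADEA = 834514410.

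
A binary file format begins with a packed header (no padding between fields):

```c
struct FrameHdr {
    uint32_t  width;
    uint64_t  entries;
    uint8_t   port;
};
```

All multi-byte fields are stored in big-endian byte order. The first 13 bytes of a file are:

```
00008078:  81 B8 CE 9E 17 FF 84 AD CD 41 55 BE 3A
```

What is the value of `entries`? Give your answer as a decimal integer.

`entries` follows `width` (4 bytes), so it starts at byte offset 4 and occupies 8 bytes.
Bytes at offsets 4..11: 17 FF 84 AD CD 41 55 BE.
In big-endian order the high byte comes first in memory.
The bytes are already most-significant first: 0x17FF84ADCD4155BE.
0x17FF84ADCD4155BE = 1729246663941379518.

1729246663941379518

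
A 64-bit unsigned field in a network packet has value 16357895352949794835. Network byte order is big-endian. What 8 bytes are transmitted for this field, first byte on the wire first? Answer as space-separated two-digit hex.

E3 02 EB 27 D9 95 E8 13

16357895352949794835 in hexadecimal, padded to 64 bits, is 0xE302EB27D995E813.
Split into bytes (most-significant first): E3 02 EB 27 D9 95 E8 13.
In big-endian order the high byte comes first in memory.
So the memory order matches the most-significant-first order: E3 02 EB 27 D9 95 E8 13.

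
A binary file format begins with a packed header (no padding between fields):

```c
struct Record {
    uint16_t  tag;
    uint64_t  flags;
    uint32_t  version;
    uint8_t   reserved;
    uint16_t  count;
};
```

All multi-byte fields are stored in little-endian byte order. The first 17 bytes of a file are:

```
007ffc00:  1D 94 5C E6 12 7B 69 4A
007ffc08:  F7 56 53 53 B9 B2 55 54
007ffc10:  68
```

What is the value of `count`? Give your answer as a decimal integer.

26708

`count` follows `tag` (2 B), `flags` (8 B), `version` (4 B), `reserved` (1 B), so it starts at offset 2 + 8 + 4 + 1 = 15 and occupies 2 bytes.
Bytes at offsets 15..16: 54 68.
In little-endian order the low byte comes first in memory.
Reassemble most-significant byte first: 68 54 → 0x6854.
0x6854 = 26708.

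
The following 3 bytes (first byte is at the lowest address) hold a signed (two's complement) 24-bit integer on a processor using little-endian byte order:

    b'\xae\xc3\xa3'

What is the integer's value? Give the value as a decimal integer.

-6044754

Little-endian stores the least-significant byte at the lowest address.
Reassemble most-significant byte first: A3 C3 AE → 0xA3C3AE.
Top bit is set, so as a signed 24-bit value this is 0xA3C3AE − 2^24 = -6044754.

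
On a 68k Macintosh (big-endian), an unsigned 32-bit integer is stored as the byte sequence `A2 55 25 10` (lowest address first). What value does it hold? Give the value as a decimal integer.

In big-endian order the high byte comes first in memory.
The bytes are already most-significant first: 0xA2552510.
0xA2552510 = 2723489040.

2723489040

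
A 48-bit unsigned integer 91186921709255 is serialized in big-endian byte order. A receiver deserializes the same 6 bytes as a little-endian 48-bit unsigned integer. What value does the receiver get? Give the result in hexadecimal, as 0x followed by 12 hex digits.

91186921709255 in 48-bit hexadecimal is 0x52EF1C139EC7.
Stored big-endian, the bytes at ascending addresses are 52 EF 1C 13 9E C7.
Read back as little-endian, the first byte is least significant, giving 0xC79E131CEF52.

0xC79E131CEF52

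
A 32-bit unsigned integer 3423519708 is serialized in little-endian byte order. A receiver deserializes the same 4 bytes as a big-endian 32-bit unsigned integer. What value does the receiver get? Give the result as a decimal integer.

3423519708 in 32-bit hexadecimal is 0xCC0EC3DC.
Stored little-endian, the bytes at ascending addresses are DC C3 0E CC.
Read back as big-endian, the last byte is least significant, giving 0xDCC30ECC.
0xDCC30ECC = 3703770828.

3703770828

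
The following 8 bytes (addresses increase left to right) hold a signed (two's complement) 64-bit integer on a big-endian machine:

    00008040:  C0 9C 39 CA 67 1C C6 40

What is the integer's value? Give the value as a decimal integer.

-4567712380584409536

Big-endian stores the most-significant byte at the lowest address.
The bytes are already most-significant first: 0xC09C39CA671CC640.
Top bit is set, so as a signed 64-bit value this is 0xC09C39CA671CC640 − 2^64 = -4567712380584409536.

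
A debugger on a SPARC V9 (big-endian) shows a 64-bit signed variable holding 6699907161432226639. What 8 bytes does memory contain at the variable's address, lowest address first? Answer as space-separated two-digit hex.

5C FA DA 10 D1 43 7B 4F

6699907161432226639 in hexadecimal, padded to 64 bits, is 0x5CFADA10D1437B4F.
Split into bytes (most-significant first): 5C FA DA 10 D1 43 7B 4F.
Big-endian stores the most-significant byte at the lowest address.
So the memory order matches the most-significant-first order: 5C FA DA 10 D1 43 7B 4F.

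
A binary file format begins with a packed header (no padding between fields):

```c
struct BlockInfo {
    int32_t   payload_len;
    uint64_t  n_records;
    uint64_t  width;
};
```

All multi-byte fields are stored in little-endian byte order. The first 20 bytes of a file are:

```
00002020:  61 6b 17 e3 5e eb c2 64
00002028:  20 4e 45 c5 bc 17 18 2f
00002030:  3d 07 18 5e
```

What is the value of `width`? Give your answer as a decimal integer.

`width` follows `payload_len` (4 B), `n_records` (8 B), so it starts at offset 4 + 8 = 12 and occupies 8 bytes.
Bytes at offsets 12..19: BC 17 18 2F 3D 07 18 5E.
Little-endian stores the least-significant byte at the lowest address.
Reassemble most-significant byte first: 5E 18 07 3D 2F 18 17 BC → 0x5E18073D2F1817BC.
0x5E18073D2F1817BC = 6780177198370789308.

6780177198370789308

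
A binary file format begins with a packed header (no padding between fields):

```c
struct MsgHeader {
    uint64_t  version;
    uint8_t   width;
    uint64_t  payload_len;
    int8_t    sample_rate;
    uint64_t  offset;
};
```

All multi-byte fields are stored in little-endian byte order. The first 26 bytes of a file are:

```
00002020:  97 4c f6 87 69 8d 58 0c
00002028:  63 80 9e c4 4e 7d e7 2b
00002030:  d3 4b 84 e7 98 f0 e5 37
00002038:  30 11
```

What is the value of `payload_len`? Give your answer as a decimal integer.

`payload_len` follows `version` (8 B), `width` (1 B), so it starts at offset 8 + 1 = 9 and occupies 8 bytes.
Bytes at offsets 9..16: 80 9E C4 4E 7D E7 2B D3.
In little-endian order the low byte comes first in memory.
Reassemble most-significant byte first: D3 2B E7 7D 4E C4 9E 80 → 0xD32BE77D4EC49E80.
0xD32BE77D4EC49E80 = 15216510291379789440.

15216510291379789440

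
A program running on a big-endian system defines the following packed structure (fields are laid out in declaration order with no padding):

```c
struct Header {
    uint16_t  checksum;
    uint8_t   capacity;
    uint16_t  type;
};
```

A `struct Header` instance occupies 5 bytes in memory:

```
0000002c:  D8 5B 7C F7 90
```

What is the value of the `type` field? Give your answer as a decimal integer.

63376

`type` follows `checksum` (2 B), `capacity` (1 B), so it starts at offset 2 + 1 = 3 and occupies 2 bytes.
Bytes at offsets 3..4: F7 90.
Big-endian stores the most-significant byte at the lowest address.
The bytes are already most-significant first: 0xF790.
0xF790 = 63376.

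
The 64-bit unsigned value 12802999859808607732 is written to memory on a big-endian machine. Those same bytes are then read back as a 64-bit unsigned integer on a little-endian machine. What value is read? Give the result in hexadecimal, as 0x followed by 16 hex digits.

12802999859808607732 in 64-bit hexadecimal is 0xB1AD648A0F449DF4.
Stored big-endian, the bytes at ascending addresses are B1 AD 64 8A 0F 44 9D F4.
Read back as little-endian, the first byte is least significant, giving 0xF49D440F8A64ADB1.

0xF49D440F8A64ADB1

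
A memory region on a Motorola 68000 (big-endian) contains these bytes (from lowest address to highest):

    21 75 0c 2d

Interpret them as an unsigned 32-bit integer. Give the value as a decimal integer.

Big-endian: lowest address holds the most-significant byte.
The bytes are already most-significant first: 0x21750C2D.
0x21750C2D = 561318957.

561318957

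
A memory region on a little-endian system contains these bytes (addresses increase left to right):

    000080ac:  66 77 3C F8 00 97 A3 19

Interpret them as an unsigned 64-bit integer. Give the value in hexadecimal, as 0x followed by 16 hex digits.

0x19A39700F83C7766

Little-endian stores the least-significant byte at the lowest address.
Reassemble most-significant byte first: 19 A3 97 00 F8 3C 77 66 → 0x19A39700F83C7766.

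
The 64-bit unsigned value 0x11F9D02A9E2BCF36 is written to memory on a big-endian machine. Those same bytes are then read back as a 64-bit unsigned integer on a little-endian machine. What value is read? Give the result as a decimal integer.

Stored big-endian, the bytes at ascending addresses are 11 F9 D0 2A 9E 2B CF 36.
Read back as little-endian, the first byte is least significant, giving 0x36CF2B9E2AD0F911.
0x36CF2B9E2AD0F911 = 3949423356550379793.

3949423356550379793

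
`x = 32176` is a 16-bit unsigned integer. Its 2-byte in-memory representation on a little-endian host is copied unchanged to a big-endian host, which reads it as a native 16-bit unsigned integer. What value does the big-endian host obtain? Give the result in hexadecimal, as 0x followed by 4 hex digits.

0xB07D

32176 in 16-bit hexadecimal is 0x7DB0.
Stored little-endian, the bytes at ascending addresses are B0 7D.
Read back as big-endian, the last byte is least significant, giving 0xB07D.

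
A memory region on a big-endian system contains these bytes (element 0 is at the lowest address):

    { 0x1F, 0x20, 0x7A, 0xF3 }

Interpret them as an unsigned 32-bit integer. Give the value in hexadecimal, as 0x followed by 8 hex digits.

0x1F207AF3

Big-endian: lowest address holds the most-significant byte.
The bytes are already most-significant first: 0x1F207AF3.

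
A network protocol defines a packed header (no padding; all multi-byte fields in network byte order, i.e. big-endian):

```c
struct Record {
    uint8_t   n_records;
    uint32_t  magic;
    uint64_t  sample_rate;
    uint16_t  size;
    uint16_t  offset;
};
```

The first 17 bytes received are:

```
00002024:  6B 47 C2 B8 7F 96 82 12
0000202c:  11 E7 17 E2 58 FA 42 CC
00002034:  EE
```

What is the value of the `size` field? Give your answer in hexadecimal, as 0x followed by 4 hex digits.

0xFA42

`size` follows `n_records` (1 B), `magic` (4 B), `sample_rate` (8 B), so it starts at offset 1 + 4 + 8 = 13 and occupies 2 bytes.
Bytes at offsets 13..14: FA 42.
Big-endian stores the most-significant byte at the lowest address.
The bytes are already most-significant first: 0xFA42.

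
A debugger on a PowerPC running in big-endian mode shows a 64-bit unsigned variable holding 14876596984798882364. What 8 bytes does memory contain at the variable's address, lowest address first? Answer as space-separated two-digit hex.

CE 74 4A 23 59 95 AA 3C

14876596984798882364 in hexadecimal, padded to 64 bits, is 0xCE744A235995AA3C.
Split into bytes (most-significant first): CE 74 4A 23 59 95 AA 3C.
Big-endian stores the most-significant byte at the lowest address.
So the memory order matches the most-significant-first order: CE 74 4A 23 59 95 AA 3C.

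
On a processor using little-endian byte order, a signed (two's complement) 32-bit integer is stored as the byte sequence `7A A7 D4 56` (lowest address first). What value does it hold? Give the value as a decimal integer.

Little-endian stores the least-significant byte at the lowest address.
Reassemble most-significant byte first: 56 D4 A7 7A → 0x56D4A77A.
0x56D4A77A = 1456777082.

1456777082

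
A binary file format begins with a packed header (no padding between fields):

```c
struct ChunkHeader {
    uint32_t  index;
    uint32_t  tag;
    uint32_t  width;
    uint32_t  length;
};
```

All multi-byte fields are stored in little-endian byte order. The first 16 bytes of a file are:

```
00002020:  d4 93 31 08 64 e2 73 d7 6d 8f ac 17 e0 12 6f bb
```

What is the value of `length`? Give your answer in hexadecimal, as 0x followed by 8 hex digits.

0xBB6F12E0

`length` follows `index` (4 B), `tag` (4 B), `width` (4 B), so it starts at offset 4 + 4 + 4 = 12 and occupies 4 bytes.
Bytes at offsets 12..15: E0 12 6F BB.
Little-endian: lowest address holds the least-significant byte.
Reassemble most-significant byte first: BB 6F 12 E0 → 0xBB6F12E0.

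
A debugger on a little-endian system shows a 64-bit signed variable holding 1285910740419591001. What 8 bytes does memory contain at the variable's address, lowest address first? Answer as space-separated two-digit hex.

59 BB 91 5F 01 79 D8 11

1285910740419591001 in hexadecimal, padded to 64 bits, is 0x11D879015F91BB59.
Split into bytes (most-significant first): 11 D8 79 01 5F 91 BB 59.
Little-endian stores the least-significant byte at the lowest address.
So at ascending addresses the bytes are 59 BB 91 5F 01 79 D8 11.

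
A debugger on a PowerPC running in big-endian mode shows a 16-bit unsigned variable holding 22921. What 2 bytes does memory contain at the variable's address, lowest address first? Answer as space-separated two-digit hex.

22921 in hexadecimal, padded to 16 bits, is 0x5989.
Split into bytes (most-significant first): 59 89.
Big-endian: lowest address holds the most-significant byte.
So the memory order matches the most-significant-first order: 59 89.

59 89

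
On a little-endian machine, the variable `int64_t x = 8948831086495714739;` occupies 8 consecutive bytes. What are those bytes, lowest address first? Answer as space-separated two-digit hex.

B3 CD 8C D1 75 A2 30 7C

8948831086495714739 in hexadecimal, padded to 64 bits, is 0x7C30A275D18CCDB3.
Split into bytes (most-significant first): 7C 30 A2 75 D1 8C CD B3.
Little-endian stores the least-significant byte at the lowest address.
So at ascending addresses the bytes are B3 CD 8C D1 75 A2 30 7C.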